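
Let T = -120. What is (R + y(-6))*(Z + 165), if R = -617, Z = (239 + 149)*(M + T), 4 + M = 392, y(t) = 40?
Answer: -60093973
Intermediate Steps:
M = 388 (M = -4 + 392 = 388)
Z = 103984 (Z = (239 + 149)*(388 - 120) = 388*268 = 103984)
(R + y(-6))*(Z + 165) = (-617 + 40)*(103984 + 165) = -577*104149 = -60093973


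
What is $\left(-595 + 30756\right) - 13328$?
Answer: $16833$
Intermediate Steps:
$\left(-595 + 30756\right) - 13328 = 30161 - 13328 = 16833$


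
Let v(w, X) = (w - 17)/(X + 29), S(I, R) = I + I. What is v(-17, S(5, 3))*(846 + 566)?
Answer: -48008/39 ≈ -1231.0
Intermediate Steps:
S(I, R) = 2*I
v(w, X) = (-17 + w)/(29 + X)
v(-17, S(5, 3))*(846 + 566) = ((-17 - 17)/(29 + 2*5))*(846 + 566) = (-34/(29 + 10))*1412 = (-34/39)*1412 = ((1/39)*(-34))*1412 = -34/39*1412 = -48008/39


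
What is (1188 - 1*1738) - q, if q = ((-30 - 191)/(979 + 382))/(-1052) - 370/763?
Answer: -600313532783/1092442036 ≈ -549.52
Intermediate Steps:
q = -529587017/1092442036 (q = -221/1361*(-1/1052) - 370*1/763 = -221*1/1361*(-1/1052) - 370/763 = -221/1361*(-1/1052) - 370/763 = 221/1431772 - 370/763 = -529587017/1092442036 ≈ -0.48477)
(1188 - 1*1738) - q = (1188 - 1*1738) - 1*(-529587017/1092442036) = (1188 - 1738) + 529587017/1092442036 = -550 + 529587017/1092442036 = -600313532783/1092442036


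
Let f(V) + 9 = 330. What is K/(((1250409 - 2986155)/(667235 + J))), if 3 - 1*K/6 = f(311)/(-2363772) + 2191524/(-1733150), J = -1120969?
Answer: 660603949512656771/98763258930813650 ≈ 6.6888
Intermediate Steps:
f(V) = 321 (f(V) = -9 + 330 = 321)
K = 8735566867539/341397620150 (K = 18 - 6*(321/(-2363772) + 2191524/(-1733150)) = 18 - 6*(321*(-1/2363772) + 2191524*(-1/1733150)) = 18 - 6*(-107/787924 - 1095762/866575) = 18 - 6*(-863469901613/682795240300) = 18 + 2590409704839/341397620150 = 8735566867539/341397620150 ≈ 25.588)
K/(((1250409 - 2986155)/(667235 + J))) = 8735566867539/(341397620150*(((1250409 - 2986155)/(667235 - 1120969)))) = 8735566867539/(341397620150*((-1735746/(-453734)))) = 8735566867539/(341397620150*((-1735746*(-1/453734)))) = 8735566867539/(341397620150*(867873/226867)) = (8735566867539/341397620150)*(226867/867873) = 660603949512656771/98763258930813650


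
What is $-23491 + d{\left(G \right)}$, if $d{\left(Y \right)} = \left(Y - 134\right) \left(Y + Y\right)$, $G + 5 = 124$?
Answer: $-27061$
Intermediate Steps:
$G = 119$ ($G = -5 + 124 = 119$)
$d{\left(Y \right)} = 2 Y \left(-134 + Y\right)$ ($d{\left(Y \right)} = \left(-134 + Y\right) 2 Y = 2 Y \left(-134 + Y\right)$)
$-23491 + d{\left(G \right)} = -23491 + 2 \cdot 119 \left(-134 + 119\right) = -23491 + 2 \cdot 119 \left(-15\right) = -23491 - 3570 = -27061$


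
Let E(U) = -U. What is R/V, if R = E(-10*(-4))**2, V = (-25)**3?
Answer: -64/625 ≈ -0.10240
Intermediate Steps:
V = -15625
R = 1600 (R = (-(-10)*(-4))**2 = (-1*40)**2 = (-40)**2 = 1600)
R/V = 1600/(-15625) = 1600*(-1/15625) = -64/625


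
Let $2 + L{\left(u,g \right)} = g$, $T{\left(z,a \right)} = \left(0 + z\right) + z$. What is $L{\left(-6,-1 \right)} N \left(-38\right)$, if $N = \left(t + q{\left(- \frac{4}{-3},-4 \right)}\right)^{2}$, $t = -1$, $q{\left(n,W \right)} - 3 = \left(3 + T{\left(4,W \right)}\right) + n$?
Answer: $\frac{70262}{3} \approx 23421.0$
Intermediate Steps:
$T{\left(z,a \right)} = 2 z$ ($T{\left(z,a \right)} = z + z = 2 z$)
$q{\left(n,W \right)} = 14 + n$ ($q{\left(n,W \right)} = 3 + \left(\left(3 + 2 \cdot 4\right) + n\right) = 3 + \left(\left(3 + 8\right) + n\right) = 3 + \left(11 + n\right) = 14 + n$)
$L{\left(u,g \right)} = -2 + g$
$N = \frac{1849}{9}$ ($N = \left(-1 + \left(14 - \frac{4}{-3}\right)\right)^{2} = \left(-1 + \left(14 - - \frac{4}{3}\right)\right)^{2} = \left(-1 + \left(14 + \frac{4}{3}\right)\right)^{2} = \left(-1 + \frac{46}{3}\right)^{2} = \left(\frac{43}{3}\right)^{2} = \frac{1849}{9} \approx 205.44$)
$L{\left(-6,-1 \right)} N \left(-38\right) = \left(-2 - 1\right) \frac{1849}{9} \left(-38\right) = \left(-3\right) \frac{1849}{9} \left(-38\right) = \left(- \frac{1849}{3}\right) \left(-38\right) = \frac{70262}{3}$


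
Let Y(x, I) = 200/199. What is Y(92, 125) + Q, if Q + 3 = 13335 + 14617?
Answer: 5562051/199 ≈ 27950.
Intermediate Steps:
Y(x, I) = 200/199 (Y(x, I) = 200*(1/199) = 200/199)
Q = 27949 (Q = -3 + (13335 + 14617) = -3 + 27952 = 27949)
Y(92, 125) + Q = 200/199 + 27949 = 5562051/199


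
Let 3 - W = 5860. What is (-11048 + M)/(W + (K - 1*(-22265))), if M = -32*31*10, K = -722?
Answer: -10484/7843 ≈ -1.3367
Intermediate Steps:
W = -5857 (W = 3 - 1*5860 = 3 - 5860 = -5857)
M = -9920 (M = -992*10 = -9920)
(-11048 + M)/(W + (K - 1*(-22265))) = (-11048 - 9920)/(-5857 + (-722 - 1*(-22265))) = -20968/(-5857 + (-722 + 22265)) = -20968/(-5857 + 21543) = -20968/15686 = -20968*1/15686 = -10484/7843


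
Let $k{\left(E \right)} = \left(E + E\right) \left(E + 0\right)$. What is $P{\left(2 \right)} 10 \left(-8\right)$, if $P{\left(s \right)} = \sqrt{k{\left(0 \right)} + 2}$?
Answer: $- 80 \sqrt{2} \approx -113.14$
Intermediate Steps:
$k{\left(E \right)} = 2 E^{2}$ ($k{\left(E \right)} = 2 E E = 2 E^{2}$)
$P{\left(s \right)} = \sqrt{2}$ ($P{\left(s \right)} = \sqrt{2 \cdot 0^{2} + 2} = \sqrt{2 \cdot 0 + 2} = \sqrt{0 + 2} = \sqrt{2}$)
$P{\left(2 \right)} 10 \left(-8\right) = \sqrt{2} \cdot 10 \left(-8\right) = 10 \sqrt{2} \left(-8\right) = - 80 \sqrt{2}$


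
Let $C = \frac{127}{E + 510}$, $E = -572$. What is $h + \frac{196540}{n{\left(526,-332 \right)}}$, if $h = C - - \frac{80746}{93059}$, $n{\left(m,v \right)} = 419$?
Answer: $\frac{1131114254341}{2417486702} \approx 467.89$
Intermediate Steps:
$C = - \frac{127}{62}$ ($C = \frac{127}{-572 + 510} = \frac{127}{-62} = 127 \left(- \frac{1}{62}\right) = - \frac{127}{62} \approx -2.0484$)
$h = - \frac{6812241}{5769658}$ ($h = - \frac{127}{62} - - \frac{80746}{93059} = - \frac{127}{62} + \frac{80746}{93059} = - \frac{6812241}{5769658} \approx -1.1807$)
$h + \frac{196540}{n{\left(526,-332 \right)}} = - \frac{6812241}{5769658} + \frac{196540}{419} = \frac{1131114254341}{2417486702}$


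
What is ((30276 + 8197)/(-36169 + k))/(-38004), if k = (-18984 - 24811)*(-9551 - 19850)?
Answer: -38473/48933214110504 ≈ -7.8624e-10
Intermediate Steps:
k = 1287616795 (k = -43795*(-29401) = 1287616795)
((30276 + 8197)/(-36169 + k))/(-38004) = ((30276 + 8197)/(-36169 + 1287616795))/(-38004) = (38473/1287580626)*(-1/38004) = -38473/48933214110504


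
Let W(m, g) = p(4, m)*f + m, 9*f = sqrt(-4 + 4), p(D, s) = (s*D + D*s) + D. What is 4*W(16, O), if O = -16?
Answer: 64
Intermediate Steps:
p(D, s) = D + 2*D*s (p(D, s) = (D*s + D*s) + D = 2*D*s + D = D + 2*D*s)
f = 0 (f = sqrt(-4 + 4)/9 = sqrt(0)/9 = (1/9)*0 = 0)
W(m, g) = m (W(m, g) = (4*(1 + 2*m))*0 + m = (4 + 8*m)*0 + m = 0 + m = m)
4*W(16, O) = 4*16 = 64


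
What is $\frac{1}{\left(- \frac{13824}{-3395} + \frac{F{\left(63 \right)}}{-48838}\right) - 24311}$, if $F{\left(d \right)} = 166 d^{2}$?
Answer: $- \frac{82902505}{2016223635464} \approx -4.1118 \cdot 10^{-5}$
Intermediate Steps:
$\frac{1}{\left(- \frac{13824}{-3395} + \frac{F{\left(63 \right)}}{-48838}\right) - 24311} = \frac{1}{\left(- \frac{13824}{-3395} + \frac{166 \cdot 63^{2}}{-48838}\right) - 24311} = \frac{1}{\left(\left(-13824\right) \left(- \frac{1}{3395}\right) + 166 \cdot 3969 \left(- \frac{1}{48838}\right)\right) - 24311} = \frac{1}{\left(\frac{13824}{3395} + 658854 \left(- \frac{1}{48838}\right)\right) - 24311} = \frac{1}{\left(\frac{13824}{3395} - \frac{329427}{24419}\right) - 24311} = \frac{1}{- \frac{780836409}{82902505} - 24311} = \frac{1}{- \frac{2016223635464}{82902505}} = - \frac{82902505}{2016223635464}$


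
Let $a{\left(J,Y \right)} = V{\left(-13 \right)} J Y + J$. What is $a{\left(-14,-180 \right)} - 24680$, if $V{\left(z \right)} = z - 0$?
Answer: $-57454$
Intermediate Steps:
$V{\left(z \right)} = z$ ($V{\left(z \right)} = z + 0 = z$)
$a{\left(J,Y \right)} = J - 13 J Y$ ($a{\left(J,Y \right)} = - 13 J Y + J = J - 13 J Y$)
$a{\left(-14,-180 \right)} - 24680 = - 14 \left(1 - -2340\right) - 24680 = - 14 \left(1 + 2340\right) - 24680 = \left(-14\right) 2341 - 24680 = -32774 - 24680 = -57454$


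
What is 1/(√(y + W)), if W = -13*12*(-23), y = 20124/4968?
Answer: √68407014/495703 ≈ 0.016685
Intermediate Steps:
y = 559/138 (y = 20124*(1/4968) = 559/138 ≈ 4.0507)
W = 3588 (W = -156*(-23) = 3588)
1/(√(y + W)) = 1/(√(559/138 + 3588)) = 1/(√(495703/138)) = 1/(√68407014/138) = √68407014/495703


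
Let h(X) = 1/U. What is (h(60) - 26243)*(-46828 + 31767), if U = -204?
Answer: 80630162953/204 ≈ 3.9525e+8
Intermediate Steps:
h(X) = -1/204 (h(X) = 1/(-204) = -1/204)
(h(60) - 26243)*(-46828 + 31767) = (-1/204 - 26243)*(-46828 + 31767) = -5353573/204*(-15061) = 80630162953/204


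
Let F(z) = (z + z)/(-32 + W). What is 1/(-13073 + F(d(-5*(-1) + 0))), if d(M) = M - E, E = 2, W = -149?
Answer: -181/2366219 ≈ -7.6493e-5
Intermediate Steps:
d(M) = -2 + M (d(M) = M - 1*2 = M - 2 = -2 + M)
F(z) = -2*z/181 (F(z) = (z + z)/(-32 - 149) = (2*z)/(-181) = (2*z)*(-1/181) = -2*z/181)
1/(-13073 + F(d(-5*(-1) + 0))) = 1/(-13073 - 2*(-2 + (-5*(-1) + 0))/181) = 1/(-13073 - 2*(-2 + (5 + 0))/181) = 1/(-13073 - 2*(-2 + 5)/181) = 1/(-13073 - 2/181*3) = 1/(-13073 - 6/181) = 1/(-2366219/181) = -181/2366219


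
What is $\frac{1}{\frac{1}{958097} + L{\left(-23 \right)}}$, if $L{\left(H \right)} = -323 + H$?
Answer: $- \frac{958097}{331501561} \approx -0.0028902$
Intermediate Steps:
$\frac{1}{\frac{1}{958097} + L{\left(-23 \right)}} = \frac{1}{\frac{1}{958097} - 346} = \frac{1}{- \frac{331501561}{958097}} = - \frac{958097}{331501561}$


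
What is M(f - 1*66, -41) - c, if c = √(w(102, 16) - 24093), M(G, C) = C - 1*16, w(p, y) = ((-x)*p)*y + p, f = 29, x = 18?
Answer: -57 - I*√53367 ≈ -57.0 - 231.01*I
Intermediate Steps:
w(p, y) = p - 18*p*y (w(p, y) = ((-1*18)*p)*y + p = (-18*p)*y + p = -18*p*y + p = p - 18*p*y)
M(G, C) = -16 + C (M(G, C) = C - 16 = -16 + C)
c = I*√53367 (c = √(102*(1 - 18*16) - 24093) = √(102*(1 - 288) - 24093) = √(102*(-287) - 24093) = √(-29274 - 24093) = √(-53367) = I*√53367 ≈ 231.01*I)
M(f - 1*66, -41) - c = (-16 - 41) - I*√53367 = -57 - I*√53367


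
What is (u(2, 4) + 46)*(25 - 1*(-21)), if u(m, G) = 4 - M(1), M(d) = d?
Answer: 2254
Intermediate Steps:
u(m, G) = 3 (u(m, G) = 4 - 1*1 = 4 - 1 = 3)
(u(2, 4) + 46)*(25 - 1*(-21)) = (3 + 46)*(25 - 1*(-21)) = 49*(25 + 21) = 49*46 = 2254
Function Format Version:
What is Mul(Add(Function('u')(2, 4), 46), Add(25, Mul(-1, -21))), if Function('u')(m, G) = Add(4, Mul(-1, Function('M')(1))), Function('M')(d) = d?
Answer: 2254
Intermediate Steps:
Function('u')(m, G) = 3 (Function('u')(m, G) = Add(4, Mul(-1, 1)) = Add(4, -1) = 3)
Mul(Add(Function('u')(2, 4), 46), Add(25, Mul(-1, -21))) = Mul(Add(3, 46), Add(25, Mul(-1, -21))) = Mul(49, Add(25, 21)) = Mul(49, 46) = 2254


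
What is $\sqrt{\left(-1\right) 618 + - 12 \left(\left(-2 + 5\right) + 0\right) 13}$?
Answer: $i \sqrt{1086} \approx 32.955 i$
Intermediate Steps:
$\sqrt{\left(-1\right) 618 + - 12 \left(\left(-2 + 5\right) + 0\right) 13} = \sqrt{-618 + - 12 \left(3 + 0\right) 13} = \sqrt{-618 + \left(-12\right) 3 \cdot 13} = \sqrt{-618 - 468} = \sqrt{-1086} = i \sqrt{1086}$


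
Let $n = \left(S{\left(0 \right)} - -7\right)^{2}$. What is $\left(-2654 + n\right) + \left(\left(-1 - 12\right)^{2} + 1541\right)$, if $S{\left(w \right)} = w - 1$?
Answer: $-908$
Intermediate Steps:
$S{\left(w \right)} = -1 + w$
$n = 36$ ($n = \left(\left(-1 + 0\right) - -7\right)^{2} = \left(-1 + \left(-3 + 10\right)\right)^{2} = \left(-1 + 7\right)^{2} = 6^{2} = 36$)
$\left(-2654 + n\right) + \left(\left(-1 - 12\right)^{2} + 1541\right) = \left(-2654 + 36\right) + \left(\left(-1 - 12\right)^{2} + 1541\right) = -2618 + \left(\left(-13\right)^{2} + 1541\right) = -2618 + \left(169 + 1541\right) = -2618 + 1710 = -908$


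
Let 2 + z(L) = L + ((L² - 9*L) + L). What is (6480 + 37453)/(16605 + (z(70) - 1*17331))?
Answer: 43933/3682 ≈ 11.932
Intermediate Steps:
z(L) = -2 + L² - 7*L (z(L) = -2 + (L + ((L² - 9*L) + L)) = -2 + (L + (L² - 8*L)) = -2 + (L² - 7*L) = -2 + L² - 7*L)
(6480 + 37453)/(16605 + (z(70) - 1*17331)) = (6480 + 37453)/(16605 + ((-2 + 70² - 7*70) - 1*17331)) = 43933/(16605 + ((-2 + 4900 - 490) - 17331)) = 43933/(16605 + (4408 - 17331)) = 43933/(16605 - 12923) = 43933/3682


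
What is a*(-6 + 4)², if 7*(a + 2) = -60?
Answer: -296/7 ≈ -42.286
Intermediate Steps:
a = -74/7 (a = -2 + (⅐)*(-60) = -2 - 60/7 = -74/7 ≈ -10.571)
a*(-6 + 4)² = -74*(-6 + 4)²/7 = -74/7*(-2)² = -74/7*4 = -296/7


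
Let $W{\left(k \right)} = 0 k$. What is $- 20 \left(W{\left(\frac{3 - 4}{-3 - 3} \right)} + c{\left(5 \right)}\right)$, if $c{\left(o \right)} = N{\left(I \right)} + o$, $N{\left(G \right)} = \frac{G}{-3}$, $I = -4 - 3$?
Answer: $- \frac{440}{3} \approx -146.67$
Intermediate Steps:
$I = -7$ ($I = -4 - 3 = -7$)
$N{\left(G \right)} = - \frac{G}{3}$ ($N{\left(G \right)} = G \left(- \frac{1}{3}\right) = - \frac{G}{3}$)
$c{\left(o \right)} = \frac{7}{3} + o$ ($c{\left(o \right)} = \left(- \frac{1}{3}\right) \left(-7\right) + o = \frac{7}{3} + o$)
$W{\left(k \right)} = 0$
$- 20 \left(W{\left(\frac{3 - 4}{-3 - 3} \right)} + c{\left(5 \right)}\right) = - 20 \left(0 + \left(\frac{7}{3} + 5\right)\right) = - 20 \left(0 + \frac{22}{3}\right) = \left(-20\right) \frac{22}{3} = - \frac{440}{3}$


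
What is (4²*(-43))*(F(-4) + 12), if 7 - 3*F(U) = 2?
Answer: -28208/3 ≈ -9402.7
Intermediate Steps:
F(U) = 5/3 (F(U) = 7/3 - ⅓*2 = 7/3 - ⅔ = 5/3)
(4²*(-43))*(F(-4) + 12) = (4²*(-43))*(5/3 + 12) = (16*(-43))*(41/3) = -688*41/3 = -28208/3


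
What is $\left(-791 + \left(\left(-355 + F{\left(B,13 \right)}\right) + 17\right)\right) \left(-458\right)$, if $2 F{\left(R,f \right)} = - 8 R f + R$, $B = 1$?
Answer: $540669$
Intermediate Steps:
$F{\left(R,f \right)} = \frac{R}{2} - 4 R f$ ($F{\left(R,f \right)} = \frac{- 8 R f + R}{2} = \frac{R - 8 R f}{2} = \frac{R}{2} - 4 R f$)
$\left(-791 + \left(\left(-355 + F{\left(B,13 \right)}\right) + 17\right)\right) \left(-458\right) = \left(-791 + \left(\left(-355 + \frac{1}{2} \cdot 1 \left(1 - 104\right)\right) + 17\right)\right) \left(-458\right) = \left(-791 + \left(\left(-355 + \frac{1}{2} \cdot 1 \left(-103\right)\right) + 17\right)\right) \left(-458\right) = \left(-791 + \left(\left(-355 - \frac{103}{2}\right) + 17\right)\right) \left(-458\right) = \left(-791 + \left(- \frac{813}{2} + 17\right)\right) \left(-458\right) = \left(-791 - \frac{779}{2}\right) \left(-458\right) = \left(- \frac{2361}{2}\right) \left(-458\right) = 540669$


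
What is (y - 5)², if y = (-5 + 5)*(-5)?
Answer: 25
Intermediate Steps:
y = 0 (y = 0*(-5) = 0)
(y - 5)² = (0 - 5)² = (-5)² = 25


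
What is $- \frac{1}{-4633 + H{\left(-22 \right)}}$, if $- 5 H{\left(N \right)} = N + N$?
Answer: $\frac{5}{23121} \approx 0.00021625$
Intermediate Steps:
$H{\left(N \right)} = - \frac{2 N}{5}$ ($H{\left(N \right)} = - \frac{N + N}{5} = - \frac{2 N}{5}$)
$- \frac{1}{-4633 + H{\left(-22 \right)}} = - \frac{1}{-4633 - - \frac{44}{5}} = - \frac{1}{-4633 + \frac{44}{5}} = - \frac{1}{- \frac{23121}{5}} = \left(-1\right) \left(- \frac{5}{23121}\right) = \frac{5}{23121}$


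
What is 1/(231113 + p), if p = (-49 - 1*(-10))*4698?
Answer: 1/47891 ≈ 2.0881e-5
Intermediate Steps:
p = -183222 (p = (-49 + 10)*4698 = -39*4698 = -183222)
1/(231113 + p) = 1/(231113 - 183222) = 1/47891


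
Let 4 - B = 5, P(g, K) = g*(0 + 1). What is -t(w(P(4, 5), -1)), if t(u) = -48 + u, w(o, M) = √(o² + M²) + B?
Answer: 49 - √17 ≈ 44.877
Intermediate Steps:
P(g, K) = g (P(g, K) = g*1 = g)
B = -1 (B = 4 - 1*5 = 4 - 5 = -1)
w(o, M) = -1 + √(M² + o²) (w(o, M) = √(o² + M²) - 1 = √(M² + o²) - 1 = -1 + √(M² + o²))
-t(w(P(4, 5), -1)) = -(-48 + (-1 + √((-1)² + 4²))) = -(-48 + (-1 + √(1 + 16))) = -(-48 + (-1 + √17)) = -(-49 + √17) = 49 - √17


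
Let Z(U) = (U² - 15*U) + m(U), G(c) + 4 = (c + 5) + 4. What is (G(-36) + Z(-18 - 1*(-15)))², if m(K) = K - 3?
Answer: 289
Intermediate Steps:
m(K) = -3 + K
G(c) = 5 + c (G(c) = -4 + ((c + 5) + 4) = -4 + ((5 + c) + 4) = -4 + (9 + c) = 5 + c)
Z(U) = -3 + U² - 14*U (Z(U) = (U² - 15*U) + (-3 + U) = -3 + U² - 14*U)
(G(-36) + Z(-18 - 1*(-15)))² = ((5 - 36) + (-3 + (-18 - 1*(-15))² - 14*(-18 - 1*(-15))))² = (-31 + (-3 + (-18 + 15)² - 14*(-18 + 15)))² = (-31 + (-3 + (-3)² - 14*(-3)))² = (-31 + (-3 + 9 + 42))² = (-31 + 48)² = 17² = 289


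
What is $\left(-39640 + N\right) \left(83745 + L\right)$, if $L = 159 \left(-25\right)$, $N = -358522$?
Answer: $-31761382740$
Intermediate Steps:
$L = -3975$
$\left(-39640 + N\right) \left(83745 + L\right) = \left(-39640 - 358522\right) \left(83745 - 3975\right) = \left(-398162\right) 79770 = -31761382740$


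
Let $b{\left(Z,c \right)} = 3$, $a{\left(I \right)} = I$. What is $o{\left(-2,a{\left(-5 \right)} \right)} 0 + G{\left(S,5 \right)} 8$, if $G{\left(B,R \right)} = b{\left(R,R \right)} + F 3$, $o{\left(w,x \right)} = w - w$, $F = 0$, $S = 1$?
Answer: $24$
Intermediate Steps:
$o{\left(w,x \right)} = 0$
$G{\left(B,R \right)} = 3$ ($G{\left(B,R \right)} = 3 + 0 \cdot 3 = 3 + 0 = 3$)
$o{\left(-2,a{\left(-5 \right)} \right)} 0 + G{\left(S,5 \right)} 8 = 0 \cdot 0 + 3 \cdot 8 = 0 + 24 = 24$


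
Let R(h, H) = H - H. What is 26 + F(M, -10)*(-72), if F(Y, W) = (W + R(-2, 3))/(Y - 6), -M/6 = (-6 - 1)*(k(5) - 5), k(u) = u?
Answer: -94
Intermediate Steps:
R(h, H) = 0
M = 0 (M = -6*(-6 - 1)*(5 - 5) = -(-42)*0 = -6*0 = 0)
F(Y, W) = W/(-6 + Y) (F(Y, W) = (W + 0)/(Y - 6) = W/(-6 + Y))
26 + F(M, -10)*(-72) = 26 - 10/(-6 + 0)*(-72) = 26 - 10/(-6)*(-72) = 26 - 10*(-⅙)*(-72) = 26 + (5/3)*(-72) = 26 - 120 = -94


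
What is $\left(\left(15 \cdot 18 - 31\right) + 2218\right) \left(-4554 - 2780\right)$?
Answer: $-18019638$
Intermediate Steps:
$\left(\left(15 \cdot 18 - 31\right) + 2218\right) \left(-4554 - 2780\right) = \left(\left(270 - 31\right) + 2218\right) \left(-7334\right) = \left(239 + 2218\right) \left(-7334\right) = 2457 \left(-7334\right) = -18019638$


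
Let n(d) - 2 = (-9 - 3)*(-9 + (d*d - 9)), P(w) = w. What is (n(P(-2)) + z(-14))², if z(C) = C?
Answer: 24336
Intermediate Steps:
n(d) = 218 - 12*d² (n(d) = 2 + (-9 - 3)*(-9 + (d*d - 9)) = 2 - 12*(-9 + (d² - 9)) = 2 - 12*(-9 + (-9 + d²)) = 2 - 12*(-18 + d²) = 2 + (216 - 12*d²) = 218 - 12*d²)
(n(P(-2)) + z(-14))² = ((218 - 12*(-2)²) - 14)² = ((218 - 12*4) - 14)² = ((218 - 48) - 14)² = (170 - 14)² = 156² = 24336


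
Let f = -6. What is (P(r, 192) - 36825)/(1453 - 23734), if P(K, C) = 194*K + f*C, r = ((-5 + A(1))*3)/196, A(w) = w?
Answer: 620485/363923 ≈ 1.7050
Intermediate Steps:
r = -3/49 (r = ((-5 + 1)*3)/196 = -4*3*(1/196) = -12*1/196 = -3/49 ≈ -0.061224)
P(K, C) = -6*C + 194*K (P(K, C) = 194*K - 6*C = -6*C + 194*K)
(P(r, 192) - 36825)/(1453 - 23734) = ((-6*192 + 194*(-3/49)) - 36825)/(1453 - 23734) = ((-1152 - 582/49) - 36825)/(-22281) = (-57030/49 - 36825)*(-1/22281) = -1861455/49*(-1/22281) = 620485/363923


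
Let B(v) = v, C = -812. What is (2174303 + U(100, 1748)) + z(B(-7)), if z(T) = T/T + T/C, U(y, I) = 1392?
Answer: 252380737/116 ≈ 2.1757e+6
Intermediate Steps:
z(T) = 1 - T/812 (z(T) = T/T + T/(-812) = 1 + T*(-1/812) = 1 - T/812)
(2174303 + U(100, 1748)) + z(B(-7)) = (2174303 + 1392) + (1 - 1/812*(-7)) = 2175695 + (1 + 1/116) = 2175695 + 117/116 = 252380737/116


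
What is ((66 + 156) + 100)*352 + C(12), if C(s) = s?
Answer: 113356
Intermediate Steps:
((66 + 156) + 100)*352 + C(12) = ((66 + 156) + 100)*352 + 12 = (222 + 100)*352 + 12 = 322*352 + 12 = 113344 + 12 = 113356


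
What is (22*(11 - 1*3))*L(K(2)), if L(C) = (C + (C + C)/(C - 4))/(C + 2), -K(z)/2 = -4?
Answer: 1056/5 ≈ 211.20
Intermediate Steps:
K(z) = 8 (K(z) = -2*(-4) = 8)
L(C) = (C + 2*C/(-4 + C))/(2 + C) (L(C) = (C + (2*C)/(-4 + C))/(2 + C) = (C + 2*C/(-4 + C))/(2 + C))
(22*(11 - 1*3))*L(K(2)) = (22*(11 - 1*3))*(8*(-2 + 8)/(-8 + 8² - 2*8)) = (22*(11 - 3))*(8*6/(-8 + 64 - 16)) = (22*8)*(8*6/40) = 176*(8*(1/40)*6) = 176*(6/5) = 1056/5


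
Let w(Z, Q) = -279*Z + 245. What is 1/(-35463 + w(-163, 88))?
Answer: 1/10259 ≈ 9.7475e-5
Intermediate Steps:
w(Z, Q) = 245 - 279*Z
1/(-35463 + w(-163, 88)) = 1/(-35463 + (245 - 279*(-163))) = 1/(-35463 + (245 + 45477)) = 1/(-35463 + 45722) = 1/10259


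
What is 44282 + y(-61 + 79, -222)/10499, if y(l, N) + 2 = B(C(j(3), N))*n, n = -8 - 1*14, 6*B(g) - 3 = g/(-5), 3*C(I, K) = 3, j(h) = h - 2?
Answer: 6973750586/157485 ≈ 44282.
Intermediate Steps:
j(h) = -2 + h
C(I, K) = 1 (C(I, K) = (1/3)*3 = 1)
B(g) = 1/2 - g/30 (B(g) = 1/2 + (g/(-5))/6 = 1/2 + (g*(-1/5))/6 = 1/2 + (-g/5)/6 = 1/2 - g/30)
n = -22 (n = -8 - 14 = -22)
y(l, N) = -184/15 (y(l, N) = -2 + (1/2 - 1/30*1)*(-22) = -2 + (1/2 - 1/30)*(-22) = -2 + (7/15)*(-22) = -2 - 154/15 = -184/15)
44282 + y(-61 + 79, -222)/10499 = 44282 - 184/15/10499 = 44282 - 184/15*1/10499 = 44282 - 184/157485 = 6973750586/157485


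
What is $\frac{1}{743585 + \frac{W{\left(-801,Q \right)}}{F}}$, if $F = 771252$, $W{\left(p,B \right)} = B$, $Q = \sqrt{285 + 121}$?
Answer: $\frac{221153201719630920}{164446203500691757647997} - \frac{385626 \sqrt{406}}{164446203500691757647997} \approx 1.3448 \cdot 10^{-6}$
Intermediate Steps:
$Q = \sqrt{406} \approx 20.149$
$\frac{1}{743585 + \frac{W{\left(-801,Q \right)}}{F}} = \frac{1}{743585 + \frac{\sqrt{406}}{771252}}$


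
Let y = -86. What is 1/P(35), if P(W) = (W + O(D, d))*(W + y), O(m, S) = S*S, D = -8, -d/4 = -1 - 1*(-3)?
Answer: -1/5049 ≈ -0.00019806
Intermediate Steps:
d = -8 (d = -4*(-1 - 1*(-3)) = -4*(-1 + 3) = -4*2 = -8)
O(m, S) = S²
P(W) = (-86 + W)*(64 + W) (P(W) = (W + (-8)²)*(W - 86) = (W + 64)*(-86 + W) = (64 + W)*(-86 + W) = (-86 + W)*(64 + W))
1/P(35) = 1/(-5504 + 35² - 22*35) = 1/(-5504 + 1225 - 770) = 1/(-5049) = -1/5049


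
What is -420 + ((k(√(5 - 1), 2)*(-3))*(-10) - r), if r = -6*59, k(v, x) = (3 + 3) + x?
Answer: 174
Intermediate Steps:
k(v, x) = 6 + x
r = -354
-420 + ((k(√(5 - 1), 2)*(-3))*(-10) - r) = -420 + (((6 + 2)*(-3))*(-10) - 1*(-354)) = -420 + ((8*(-3))*(-10) + 354) = -420 + (-24*(-10) + 354) = -420 + (240 + 354) = -420 + 594 = 174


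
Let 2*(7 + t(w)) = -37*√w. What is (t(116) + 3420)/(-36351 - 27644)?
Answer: -3413/63995 + 37*√29/63995 ≈ -0.050219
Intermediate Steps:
t(w) = -7 - 37*√w/2 (t(w) = -7 + (-37*√w)/2 = -7 - 37*√w/2)
(t(116) + 3420)/(-36351 - 27644) = ((-7 - 37*√29) + 3420)/(-36351 - 27644) = ((-7 - 37*√29) + 3420)/(-63995) = ((-7 - 37*√29) + 3420)*(-1/63995) = (3413 - 37*√29)*(-1/63995) = -3413/63995 + 37*√29/63995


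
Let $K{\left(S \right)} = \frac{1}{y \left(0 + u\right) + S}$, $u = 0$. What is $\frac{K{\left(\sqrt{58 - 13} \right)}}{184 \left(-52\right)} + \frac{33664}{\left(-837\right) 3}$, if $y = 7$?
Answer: $- \frac{33664}{2511} - \frac{\sqrt{5}}{143520} \approx -13.407$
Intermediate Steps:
$K{\left(S \right)} = \frac{1}{S}$ ($K{\left(S \right)} = \frac{1}{7 \left(0 + 0\right) + S} = \frac{1}{7 \cdot 0 + S} = \frac{1}{0 + S} = \frac{1}{S}$)
$\frac{K{\left(\sqrt{58 - 13} \right)}}{184 \left(-52\right)} + \frac{33664}{\left(-837\right) 3} = \frac{1}{\sqrt{58 - 13} \cdot 184 \left(-52\right)} + \frac{33664}{\left(-837\right) 3} = \frac{1}{\sqrt{45} \left(-9568\right)} + \frac{33664}{-2511} = \frac{1}{3 \sqrt{5}} \left(- \frac{1}{9568}\right) + 33664 \left(- \frac{1}{2511}\right) = \frac{\sqrt{5}}{15} \left(- \frac{1}{9568}\right) - \frac{33664}{2511} = - \frac{\sqrt{5}}{143520} - \frac{33664}{2511} = - \frac{33664}{2511} - \frac{\sqrt{5}}{143520}$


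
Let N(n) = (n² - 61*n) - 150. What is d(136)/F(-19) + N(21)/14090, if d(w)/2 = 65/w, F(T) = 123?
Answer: -736451/11784876 ≈ -0.062491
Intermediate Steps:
d(w) = 130/w (d(w) = 2*(65/w) = 130/w)
N(n) = -150 + n² - 61*n
d(136)/F(-19) + N(21)/14090 = (130/136)/123 + (-150 + 21² - 61*21)/14090 = (130*(1/136))*(1/123) + (-150 + 441 - 1281)*(1/14090) = (65/68)*(1/123) - 990*1/14090 = 65/8364 - 99/1409 = -736451/11784876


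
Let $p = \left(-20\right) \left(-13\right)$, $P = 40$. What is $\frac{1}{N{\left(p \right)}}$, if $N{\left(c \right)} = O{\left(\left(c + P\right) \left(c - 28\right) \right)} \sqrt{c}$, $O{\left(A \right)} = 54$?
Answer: $\frac{\sqrt{65}}{7020} \approx 0.0011485$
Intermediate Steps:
$p = 260$
$N{\left(c \right)} = 54 \sqrt{c}$
$\frac{1}{N{\left(p \right)}} = \frac{1}{54 \sqrt{260}} = \frac{1}{54 \cdot 2 \sqrt{65}} = \frac{1}{108 \sqrt{65}} = \frac{\sqrt{65}}{7020}$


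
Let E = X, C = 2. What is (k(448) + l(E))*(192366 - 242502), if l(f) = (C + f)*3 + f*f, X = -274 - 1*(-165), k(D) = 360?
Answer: -597621120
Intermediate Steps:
X = -109 (X = -274 + 165 = -109)
E = -109
l(f) = 6 + f² + 3*f (l(f) = (2 + f)*3 + f*f = (6 + 3*f) + f² = 6 + f² + 3*f)
(k(448) + l(E))*(192366 - 242502) = (360 + (6 + (-109)² + 3*(-109)))*(192366 - 242502) = (360 + (6 + 11881 - 327))*(-50136) = (360 + 11560)*(-50136) = 11920*(-50136) = -597621120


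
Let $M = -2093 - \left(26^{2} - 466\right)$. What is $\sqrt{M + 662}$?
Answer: $i \sqrt{1641} \approx 40.509 i$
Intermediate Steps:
$M = -2303$ ($M = -2093 - \left(676 - 466\right) = -2093 - 210 = -2303$)
$\sqrt{M + 662} = \sqrt{-2303 + 662} = \sqrt{-1641} = i \sqrt{1641}$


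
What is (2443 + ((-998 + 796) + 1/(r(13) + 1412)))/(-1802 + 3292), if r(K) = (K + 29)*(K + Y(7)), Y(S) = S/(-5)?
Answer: 21280541/14149040 ≈ 1.5040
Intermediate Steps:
Y(S) = -S/5 (Y(S) = S*(-1/5) = -S/5)
r(K) = (29 + K)*(-7/5 + K) (r(K) = (K + 29)*(K - 1/5*7) = (29 + K)*(K - 7/5) = (29 + K)*(-7/5 + K))
(2443 + ((-998 + 796) + 1/(r(13) + 1412)))/(-1802 + 3292) = (2443 + ((-998 + 796) + 1/((-203/5 + 13**2 + (138/5)*13) + 1412)))/(-1802 + 3292) = (2443 + (-202 + 1/((-203/5 + 169 + 1794/5) + 1412)))/1490 = (2443 + (-202 + 1/(2436/5 + 1412)))*(1/1490) = (2443 + (-202 + 1/(9496/5)))*(1/1490) = (2443 + (-202 + 5/9496))*(1/1490) = (2443 - 1918187/9496)*(1/1490) = (21280541/9496)*(1/1490) = 21280541/14149040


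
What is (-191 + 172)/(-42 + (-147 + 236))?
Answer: -19/47 ≈ -0.40426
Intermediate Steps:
(-191 + 172)/(-42 + (-147 + 236)) = -19/(-42 + 89) = -19/47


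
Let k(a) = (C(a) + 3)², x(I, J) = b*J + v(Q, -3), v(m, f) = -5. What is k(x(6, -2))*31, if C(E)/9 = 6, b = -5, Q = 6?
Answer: 100719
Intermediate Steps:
x(I, J) = -5 - 5*J (x(I, J) = -5*J - 5 = -5 - 5*J)
C(E) = 54 (C(E) = 9*6 = 54)
k(a) = 3249 (k(a) = (54 + 3)² = 57² = 3249)
k(x(6, -2))*31 = 3249*31 = 100719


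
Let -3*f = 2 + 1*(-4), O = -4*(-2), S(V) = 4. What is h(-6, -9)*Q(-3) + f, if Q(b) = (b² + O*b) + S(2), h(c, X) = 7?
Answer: -229/3 ≈ -76.333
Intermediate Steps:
O = 8
Q(b) = 4 + b² + 8*b (Q(b) = (b² + 8*b) + 4 = 4 + b² + 8*b)
f = ⅔ (f = -(2 + 1*(-4))/3 = -(2 - 4)/3 = -⅓*(-2) = ⅔ ≈ 0.66667)
h(-6, -9)*Q(-3) + f = 7*(4 + (-3)² + 8*(-3)) + ⅔ = 7*(4 + 9 - 24) + ⅔ = 7*(-11) + ⅔ = -77 + ⅔ = -229/3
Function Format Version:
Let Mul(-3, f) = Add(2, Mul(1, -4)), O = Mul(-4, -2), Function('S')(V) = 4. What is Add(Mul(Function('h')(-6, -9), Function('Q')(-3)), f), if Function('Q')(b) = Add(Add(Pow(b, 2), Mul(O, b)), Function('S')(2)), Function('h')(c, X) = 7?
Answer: Rational(-229, 3) ≈ -76.333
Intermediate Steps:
O = 8
Function('Q')(b) = Add(4, Pow(b, 2), Mul(8, b)) (Function('Q')(b) = Add(Add(Pow(b, 2), Mul(8, b)), 4) = Add(4, Pow(b, 2), Mul(8, b)))
f = Rational(2, 3) (f = Mul(Rational(-1, 3), Add(2, Mul(1, -4))) = Mul(Rational(-1, 3), Add(2, -4)) = Mul(Rational(-1, 3), -2) = Rational(2, 3) ≈ 0.66667)
Add(Mul(Function('h')(-6, -9), Function('Q')(-3)), f) = Add(Mul(7, Add(4, Pow(-3, 2), Mul(8, -3))), Rational(2, 3)) = Add(Mul(7, Add(4, 9, -24)), Rational(2, 3)) = Add(Mul(7, -11), Rational(2, 3)) = Add(-77, Rational(2, 3)) = Rational(-229, 3)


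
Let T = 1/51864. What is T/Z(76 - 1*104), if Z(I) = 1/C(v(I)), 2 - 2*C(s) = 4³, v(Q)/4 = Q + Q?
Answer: -31/51864 ≈ -0.00059772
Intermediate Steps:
v(Q) = 8*Q (v(Q) = 4*(Q + Q) = 4*(2*Q) = 8*Q)
C(s) = -31 (C(s) = 1 - ½*4³ = 1 - ½*64 = 1 - 32 = -31)
T = 1/51864 ≈ 1.9281e-5
Z(I) = -1/31 (Z(I) = 1/(-31) = -1/31)
T/Z(76 - 1*104) = 1/(51864*(-1/31)) = (1/51864)*(-31) = -31/51864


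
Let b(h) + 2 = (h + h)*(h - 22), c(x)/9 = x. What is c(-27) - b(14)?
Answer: -17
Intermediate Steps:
c(x) = 9*x
b(h) = -2 + 2*h*(-22 + h) (b(h) = -2 + (h + h)*(h - 22) = -2 + (2*h)*(-22 + h) = -2 + 2*h*(-22 + h))
c(-27) - b(14) = 9*(-27) - (-2 - 44*14 + 2*14**2) = -243 - (-2 - 616 + 2*196) = -243 - (-2 - 616 + 392) = -243 - 1*(-226) = -243 + 226 = -17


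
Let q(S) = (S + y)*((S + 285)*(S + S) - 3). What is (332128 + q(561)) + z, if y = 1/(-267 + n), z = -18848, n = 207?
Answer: 10656074177/20 ≈ 5.3280e+8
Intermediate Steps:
y = -1/60 (y = 1/(-267 + 207) = 1/(-60) = -1/60 ≈ -0.016667)
q(S) = (-3 + 2*S*(285 + S))*(-1/60 + S) (q(S) = (S - 1/60)*((S + 285)*(S + S) - 3) = (-1/60 + S)*((285 + S)*(2*S) - 3) = (-1/60 + S)*(2*S*(285 + S) - 3) = (-1/60 + S)*(-3 + 2*S*(285 + S)) = (-3 + 2*S*(285 + S))*(-1/60 + S))
(332128 + q(561)) + z = (332128 + (1/20 + 2*561**3 - 25/2*561 + (17099/30)*561**2)) - 18848 = (332128 + (1/20 + 2*176558481 - 14025/2 + (17099/30)*314721)) - 18848 = (332128 + (1/20 + 353116962 - 14025/2 + 1793804793/10)) - 18848 = (332128 + 10649808577/20) - 18848 = 10656451137/20 - 18848 = 10656074177/20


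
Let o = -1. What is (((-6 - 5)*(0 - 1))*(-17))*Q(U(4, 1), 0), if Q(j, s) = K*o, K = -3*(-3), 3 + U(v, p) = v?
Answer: 1683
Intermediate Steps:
U(v, p) = -3 + v
K = 9
Q(j, s) = -9 (Q(j, s) = 9*(-1) = -9)
(((-6 - 5)*(0 - 1))*(-17))*Q(U(4, 1), 0) = (((-6 - 5)*(0 - 1))*(-17))*(-9) = (-11*(-1)*(-17))*(-9) = (11*(-17))*(-9) = -187*(-9) = 1683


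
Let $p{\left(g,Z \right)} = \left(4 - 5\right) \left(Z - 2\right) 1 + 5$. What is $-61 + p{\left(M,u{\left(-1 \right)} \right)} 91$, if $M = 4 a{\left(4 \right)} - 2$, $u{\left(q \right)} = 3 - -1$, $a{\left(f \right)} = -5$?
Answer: $212$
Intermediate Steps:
$u{\left(q \right)} = 4$ ($u{\left(q \right)} = 3 + 1 = 4$)
$M = -22$ ($M = 4 \left(-5\right) - 2 = -20 - 2 = -22$)
$p{\left(g,Z \right)} = 7 - Z$ ($p{\left(g,Z \right)} = - (-2 + Z) 1 + 5 = \left(2 - Z\right) 1 + 5 = \left(2 - Z\right) + 5 = 7 - Z$)
$-61 + p{\left(M,u{\left(-1 \right)} \right)} 91 = -61 + \left(7 - 4\right) 91 = -61 + 3 \cdot 91 = -61 + 273 = 212$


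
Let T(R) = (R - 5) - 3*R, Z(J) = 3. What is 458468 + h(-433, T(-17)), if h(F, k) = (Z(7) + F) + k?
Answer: 458067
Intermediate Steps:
T(R) = -5 - 2*R (T(R) = (-5 + R) - 3*R = -5 - 2*R)
h(F, k) = 3 + F + k (h(F, k) = (3 + F) + k = 3 + F + k)
458468 + h(-433, T(-17)) = 458468 + (3 - 433 + (-5 - 2*(-17))) = 458468 + (3 - 433 + (-5 + 34)) = 458468 + (3 - 433 + 29) = 458468 - 401 = 458067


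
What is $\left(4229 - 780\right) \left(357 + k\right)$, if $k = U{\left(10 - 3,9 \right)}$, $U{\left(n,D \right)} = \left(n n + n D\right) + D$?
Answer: $1648622$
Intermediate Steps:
$U{\left(n,D \right)} = D + n^{2} + D n$ ($U{\left(n,D \right)} = \left(n^{2} + D n\right) + D = D + n^{2} + D n$)
$k = 121$ ($k = 9 + \left(10 - 3\right)^{2} + 9 \left(10 - 3\right) = 9 + 7^{2} + 9 \cdot 7 = 9 + 49 + 63 = 121$)
$\left(4229 - 780\right) \left(357 + k\right) = \left(4229 - 780\right) \left(357 + 121\right) = 3449 \cdot 478 = 1648622$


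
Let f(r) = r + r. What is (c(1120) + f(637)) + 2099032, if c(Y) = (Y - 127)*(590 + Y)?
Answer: 3798336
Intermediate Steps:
c(Y) = (-127 + Y)*(590 + Y)
f(r) = 2*r
(c(1120) + f(637)) + 2099032 = ((-74930 + 1120² + 463*1120) + 2*637) + 2099032 = ((-74930 + 1254400 + 518560) + 1274) + 2099032 = (1698030 + 1274) + 2099032 = 1699304 + 2099032 = 3798336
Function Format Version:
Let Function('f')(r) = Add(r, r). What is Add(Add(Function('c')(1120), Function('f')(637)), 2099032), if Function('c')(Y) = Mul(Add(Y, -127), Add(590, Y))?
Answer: 3798336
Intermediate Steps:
Function('c')(Y) = Mul(Add(-127, Y), Add(590, Y))
Function('f')(r) = Mul(2, r)
Add(Add(Function('c')(1120), Function('f')(637)), 2099032) = Add(Add(Add(-74930, Pow(1120, 2), Mul(463, 1120)), Mul(2, 637)), 2099032) = Add(Add(Add(-74930, 1254400, 518560), 1274), 2099032) = Add(Add(1698030, 1274), 2099032) = Add(1699304, 2099032) = 3798336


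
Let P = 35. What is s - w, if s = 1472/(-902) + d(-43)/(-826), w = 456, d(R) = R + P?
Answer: -85238092/186263 ≈ -457.62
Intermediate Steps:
d(R) = 35 + R (d(R) = R + 35 = 35 + R)
s = -302164/186263 (s = 1472/(-902) + (35 - 43)/(-826) = 1472*(-1/902) - 8*(-1/826) = -736/451 + 4/413 = -302164/186263 ≈ -1.6222)
s - w = -302164/186263 - 1*456 = -302164/186263 - 456 = -85238092/186263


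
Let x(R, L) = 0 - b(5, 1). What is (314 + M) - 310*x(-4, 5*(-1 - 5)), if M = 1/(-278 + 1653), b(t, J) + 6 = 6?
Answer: 431751/1375 ≈ 314.00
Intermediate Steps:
b(t, J) = 0 (b(t, J) = -6 + 6 = 0)
x(R, L) = 0 (x(R, L) = 0 - 1*0 = 0 + 0 = 0)
M = 1/1375 ≈ 0.00072727
(314 + M) - 310*x(-4, 5*(-1 - 5)) = (314 + 1/1375) - 310*0 = 431751/1375 + 0 = 431751/1375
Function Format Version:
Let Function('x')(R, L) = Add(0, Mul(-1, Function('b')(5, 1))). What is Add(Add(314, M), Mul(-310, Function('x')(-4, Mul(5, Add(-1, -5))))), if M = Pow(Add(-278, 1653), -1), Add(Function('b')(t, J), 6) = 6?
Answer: Rational(431751, 1375) ≈ 314.00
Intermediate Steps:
Function('b')(t, J) = 0 (Function('b')(t, J) = Add(-6, 6) = 0)
Function('x')(R, L) = 0 (Function('x')(R, L) = Add(0, Mul(-1, 0)) = Add(0, 0) = 0)
M = Rational(1, 1375) (M = Pow(1375, -1) = Rational(1, 1375) ≈ 0.00072727)
Add(Add(314, M), Mul(-310, Function('x')(-4, Mul(5, Add(-1, -5))))) = Add(Add(314, Rational(1, 1375)), Mul(-310, 0)) = Add(Rational(431751, 1375), 0) = Rational(431751, 1375)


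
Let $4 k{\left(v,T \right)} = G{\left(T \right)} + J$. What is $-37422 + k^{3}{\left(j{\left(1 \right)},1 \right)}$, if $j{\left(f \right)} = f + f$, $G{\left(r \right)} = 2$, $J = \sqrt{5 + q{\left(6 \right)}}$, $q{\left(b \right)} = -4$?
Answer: $- \frac{2394981}{64} \approx -37422.0$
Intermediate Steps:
$J = 1$ ($J = \sqrt{5 - 4} = \sqrt{1} = 1$)
$j{\left(f \right)} = 2 f$
$k{\left(v,T \right)} = \frac{3}{4}$ ($k{\left(v,T \right)} = \frac{2 + 1}{4} = \frac{1}{4} \cdot 3 = \frac{3}{4}$)
$-37422 + k^{3}{\left(j{\left(1 \right)},1 \right)} = -37422 + \left(\frac{3}{4}\right)^{3} = -37422 + \frac{27}{64} = - \frac{2394981}{64}$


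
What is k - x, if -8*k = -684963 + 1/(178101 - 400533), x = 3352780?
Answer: -5813766797663/1779456 ≈ -3.2672e+6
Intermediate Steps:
k = 152357690017/1779456 (k = -(-684963 + 1/(178101 - 400533))/8 = -(-684963 + 1/(-222432))/8 = -(-684963 - 1/222432)/8 = -⅛*(-152357690017/222432) = 152357690017/1779456 ≈ 85620.)
k - x = 152357690017/1779456 - 1*3352780 = 152357690017/1779456 - 3352780 = -5813766797663/1779456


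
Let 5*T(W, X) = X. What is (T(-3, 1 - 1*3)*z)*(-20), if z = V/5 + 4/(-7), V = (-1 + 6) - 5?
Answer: -32/7 ≈ -4.5714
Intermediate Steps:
V = 0 (V = 5 - 5 = 0)
T(W, X) = X/5
z = -4/7 (z = 0/5 + 4/(-7) = 0*(⅕) + 4*(-⅐) = 0 - 4/7 = -4/7 ≈ -0.57143)
(T(-3, 1 - 1*3)*z)*(-20) = (((1 - 1*3)/5)*(-4/7))*(-20) = (((1 - 3)/5)*(-4/7))*(-20) = (((⅕)*(-2))*(-4/7))*(-20) = -⅖*(-4/7)*(-20) = (8/35)*(-20) = -32/7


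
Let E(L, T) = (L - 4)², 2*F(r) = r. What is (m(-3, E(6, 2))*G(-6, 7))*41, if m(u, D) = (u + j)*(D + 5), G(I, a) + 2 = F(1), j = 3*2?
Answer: -3321/2 ≈ -1660.5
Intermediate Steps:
F(r) = r/2
j = 6
G(I, a) = -3/2 (G(I, a) = -2 + (½)*1 = -2 + ½ = -3/2)
E(L, T) = (-4 + L)²
m(u, D) = (5 + D)*(6 + u) (m(u, D) = (u + 6)*(D + 5) = (6 + u)*(5 + D) = (5 + D)*(6 + u))
(m(-3, E(6, 2))*G(-6, 7))*41 = ((30 + 5*(-3) + 6*(-4 + 6)² + (-4 + 6)²*(-3))*(-3/2))*41 = ((30 - 15 + 6*2² + 2²*(-3))*(-3/2))*41 = ((30 - 15 + 6*4 + 4*(-3))*(-3/2))*41 = ((30 - 15 + 24 - 12)*(-3/2))*41 = (27*(-3/2))*41 = -81/2*41 = -3321/2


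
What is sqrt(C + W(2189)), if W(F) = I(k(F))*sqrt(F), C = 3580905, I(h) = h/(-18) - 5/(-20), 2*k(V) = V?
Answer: sqrt(32228145 - 545*sqrt(2189))/3 ≈ 1891.6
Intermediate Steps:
k(V) = V/2
I(h) = 1/4 - h/18 (I(h) = h*(-1/18) - 5*(-1/20) = -h/18 + 1/4 = 1/4 - h/18)
W(F) = sqrt(F)*(1/4 - F/36) (W(F) = (1/4 - F/36)*sqrt(F) = sqrt(F)*(1/4 - F/36))
sqrt(C + W(2189)) = sqrt(3580905 + sqrt(2189)*(9 - 1*2189)/36) = sqrt(3580905 + sqrt(2189)*(9 - 2189)/36) = sqrt(3580905 + (1/36)*sqrt(2189)*(-2180)) = sqrt(3580905 - 545*sqrt(2189)/9)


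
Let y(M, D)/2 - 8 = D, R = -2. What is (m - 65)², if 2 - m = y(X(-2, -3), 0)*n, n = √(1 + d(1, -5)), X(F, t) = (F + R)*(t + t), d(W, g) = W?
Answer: 4481 + 2016*√2 ≈ 7332.1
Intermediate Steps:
X(F, t) = 2*t*(-2 + F) (X(F, t) = (F - 2)*(t + t) = (-2 + F)*(2*t) = 2*t*(-2 + F))
y(M, D) = 16 + 2*D
n = √2 (n = √(1 + 1) = √2 ≈ 1.4142)
m = 2 - 16*√2 (m = 2 - (16 + 2*0)*√2 = 2 - (16 + 0)*√2 = 2 - 16*√2 ≈ -20.627)
(m - 65)² = ((2 - 16*√2) - 65)² = (-63 - 16*√2)²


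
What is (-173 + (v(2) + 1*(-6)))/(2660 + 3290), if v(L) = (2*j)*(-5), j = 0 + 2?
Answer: -199/5950 ≈ -0.033445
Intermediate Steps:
j = 2
v(L) = -20 (v(L) = (2*2)*(-5) = 4*(-5) = -20)
(-173 + (v(2) + 1*(-6)))/(2660 + 3290) = (-173 + (-20 + 1*(-6)))/(2660 + 3290) = (-173 + (-20 - 6))/5950 = (-173 - 26)*(1/5950) = -199*1/5950 = -199/5950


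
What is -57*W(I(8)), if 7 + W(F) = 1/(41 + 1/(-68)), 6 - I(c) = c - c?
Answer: 369379/929 ≈ 397.61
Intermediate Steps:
I(c) = 6 (I(c) = 6 - (c - c) = 6 - 1*0 = 6 + 0 = 6)
W(F) = -19441/2787 (W(F) = -7 + 1/(41 + 1/(-68)) = -7 + 1/(41 - 1/68) = -7 + 1/(2787/68) = -7 + 68/2787 = -19441/2787)
-57*W(I(8)) = -57*(-19441/2787) = 369379/929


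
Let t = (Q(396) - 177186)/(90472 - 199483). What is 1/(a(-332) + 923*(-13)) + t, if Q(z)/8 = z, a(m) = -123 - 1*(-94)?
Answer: 697659831/437061436 ≈ 1.5963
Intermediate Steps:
a(m) = -29 (a(m) = -123 + 94 = -29)
Q(z) = 8*z
t = 58006/36337 (t = (8*396 - 177186)/(90472 - 199483) = (3168 - 177186)/(-109011) = -174018*(-1/109011) = 58006/36337 ≈ 1.5963)
1/(a(-332) + 923*(-13)) + t = 1/(-29 + 923*(-13)) + 58006/36337 = 1/(-29 - 11999) + 58006/36337 = 1/(-12028) + 58006/36337 = -1/12028 + 58006/36337 = 697659831/437061436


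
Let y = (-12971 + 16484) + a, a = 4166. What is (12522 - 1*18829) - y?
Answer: -13986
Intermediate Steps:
y = 7679 (y = (-12971 + 16484) + 4166 = 3513 + 4166 = 7679)
(12522 - 1*18829) - y = (12522 - 1*18829) - 1*7679 = (12522 - 18829) - 7679 = -6307 - 7679 = -13986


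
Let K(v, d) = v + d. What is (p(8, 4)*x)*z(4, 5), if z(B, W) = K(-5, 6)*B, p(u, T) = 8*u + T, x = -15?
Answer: -4080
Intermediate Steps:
K(v, d) = d + v
p(u, T) = T + 8*u
z(B, W) = B (z(B, W) = (6 - 5)*B = 1*B = B)
(p(8, 4)*x)*z(4, 5) = ((4 + 8*8)*(-15))*4 = ((4 + 64)*(-15))*4 = (68*(-15))*4 = -1020*4 = -4080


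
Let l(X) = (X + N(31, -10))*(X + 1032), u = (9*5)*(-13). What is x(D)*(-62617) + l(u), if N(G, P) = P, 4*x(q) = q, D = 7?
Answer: -1502179/4 ≈ -3.7555e+5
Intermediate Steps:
x(q) = q/4
u = -585 (u = 45*(-13) = -585)
l(X) = (-10 + X)*(1032 + X) (l(X) = (X - 10)*(X + 1032) = (-10 + X)*(1032 + X))
x(D)*(-62617) + l(u) = ((¼)*7)*(-62617) + (-10320 + (-585)² + 1022*(-585)) = (7/4)*(-62617) + (-10320 + 342225 - 597870) = -438319/4 - 265965 = -1502179/4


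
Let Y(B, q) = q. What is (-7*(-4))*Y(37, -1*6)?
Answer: -168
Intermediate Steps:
(-7*(-4))*Y(37, -1*6) = (-7*(-4))*(-1*6) = 28*(-6) = -168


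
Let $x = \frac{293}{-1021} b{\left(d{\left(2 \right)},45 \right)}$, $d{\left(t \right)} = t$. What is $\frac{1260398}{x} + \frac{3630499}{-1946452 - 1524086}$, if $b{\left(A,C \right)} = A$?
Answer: $- \frac{2233060361916509}{1016867634} \approx -2.196 \cdot 10^{6}$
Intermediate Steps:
$x = - \frac{586}{1021}$ ($x = \frac{293}{-1021} \cdot 2 = 293 \left(- \frac{1}{1021}\right) 2 = \left(- \frac{293}{1021}\right) 2 = - \frac{586}{1021} \approx -0.57395$)
$\frac{1260398}{x} + \frac{3630499}{-1946452 - 1524086} = \frac{1260398}{- \frac{586}{1021}} + \frac{3630499}{-1946452 - 1524086} = 1260398 \left(- \frac{1021}{586}\right) + \frac{3630499}{-3470538} = - \frac{643433179}{293} + 3630499 \left(- \frac{1}{3470538}\right) = - \frac{643433179}{293} - \frac{3630499}{3470538} = - \frac{2233060361916509}{1016867634}$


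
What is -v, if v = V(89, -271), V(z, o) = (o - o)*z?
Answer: 0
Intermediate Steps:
V(z, o) = 0 (V(z, o) = 0*z = 0)
v = 0
-v = -1*0 = 0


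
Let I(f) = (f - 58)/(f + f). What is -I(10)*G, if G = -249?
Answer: -2988/5 ≈ -597.60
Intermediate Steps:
I(f) = (-58 + f)/(2*f) (I(f) = (-58 + f)/((2*f)) = (-58 + f)*(1/(2*f)) = (-58 + f)/(2*f))
-I(10)*G = -(½)*(-58 + 10)/10*(-249) = -(½)*(⅒)*(-48)*(-249) = -(-12)*(-249)/5 = -1*2988/5 = -2988/5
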